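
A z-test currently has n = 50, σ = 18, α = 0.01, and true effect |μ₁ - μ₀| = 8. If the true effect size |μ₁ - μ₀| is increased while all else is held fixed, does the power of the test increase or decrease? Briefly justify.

Power increases: a larger true effect increases the non-centrality λ = |μ₁ - μ₀|/(σ/√n).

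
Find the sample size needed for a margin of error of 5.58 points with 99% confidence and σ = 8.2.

n = (z*σ/E)² = (2.576×8.2/5.58)² = 14.3 → n = 15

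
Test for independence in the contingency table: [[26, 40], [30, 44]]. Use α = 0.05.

χ² = 0.019. df = 1, critical = 3.841. Fail to reject H₀. No evidence of dependence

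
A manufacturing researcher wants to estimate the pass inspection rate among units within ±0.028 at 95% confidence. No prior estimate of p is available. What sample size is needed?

Conservative approach: use p = 0.5 (maximizes p(1-p) = 0.25). n = z²(0.25)/E² = 1.96²×0.25/0.028² = 1225.0 → n = 1225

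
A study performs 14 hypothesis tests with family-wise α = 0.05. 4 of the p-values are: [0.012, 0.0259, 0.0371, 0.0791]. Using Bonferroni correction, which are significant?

Bonferroni α = 0.05/14 = 0.00357. None of the given p-values are significant.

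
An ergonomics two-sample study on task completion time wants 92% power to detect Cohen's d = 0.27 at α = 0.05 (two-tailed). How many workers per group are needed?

z_{α/2} = 1.96, z_β = Φ⁻¹(0.92) = 1.405. For small effect (d = 0.27): n per group = 2(z_{α/2} + z_β)²/d² = 2(1.96 + 1.405)²/0.27² = 310.7 → 311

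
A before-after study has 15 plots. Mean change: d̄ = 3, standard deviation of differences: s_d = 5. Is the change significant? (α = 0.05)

t = d̄/(s_d/√n) = 3/(5/√15) = 2.324. df = 14, critical t = ±2.145. Reject H₀.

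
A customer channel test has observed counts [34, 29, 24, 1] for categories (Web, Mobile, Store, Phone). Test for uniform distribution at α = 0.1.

Expected = 22 each. χ² = Σ(O-E)²/E = 29.0. df = 3, critical value = 6.251. Reject H₀.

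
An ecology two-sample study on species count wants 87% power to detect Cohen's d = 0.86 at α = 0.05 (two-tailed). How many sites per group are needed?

z_{α/2} = 1.96, z_β = Φ⁻¹(0.87) = 1.126. For large effect (d = 0.86): n per group = 2(z_{α/2} + z_β)²/d² = 2(1.96 + 1.126)²/0.86² = 25.8 → 26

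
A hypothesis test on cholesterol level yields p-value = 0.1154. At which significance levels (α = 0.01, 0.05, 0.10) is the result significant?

p = 0.1154. Not significant at any of the given levels.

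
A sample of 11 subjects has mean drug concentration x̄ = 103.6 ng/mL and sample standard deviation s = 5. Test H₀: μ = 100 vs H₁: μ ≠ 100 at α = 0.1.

t = (x̄ - μ₀)/(s/√n) = (103.6 - 100)/(5/√11) = 2.388. df = 10, critical t = ±1.812. Reject H₀.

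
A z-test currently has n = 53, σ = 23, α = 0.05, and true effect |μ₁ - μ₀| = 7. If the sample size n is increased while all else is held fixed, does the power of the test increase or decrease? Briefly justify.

Power increases: a larger n shrinks the standard error σ/√n, moving the sampling distribution under H₁ further from the critical value.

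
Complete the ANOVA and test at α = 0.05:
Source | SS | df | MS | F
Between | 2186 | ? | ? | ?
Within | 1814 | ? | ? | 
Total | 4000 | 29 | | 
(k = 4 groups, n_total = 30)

df_between = 3, df_within = 26. MS_between = 728.67, MS_within = 69.77. F = 10.444, F_crit ≈ 2.975. Reject H₀.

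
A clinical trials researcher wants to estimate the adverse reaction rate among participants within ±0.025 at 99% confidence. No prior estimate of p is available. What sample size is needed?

Conservative approach: use p = 0.5 (maximizes p(1-p) = 0.25). n = z²(0.25)/E² = 2.576²×0.25/0.025² = 2654.3 → n = 2655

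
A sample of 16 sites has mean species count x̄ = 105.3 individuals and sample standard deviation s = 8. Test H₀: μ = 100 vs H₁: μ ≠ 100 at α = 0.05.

t = (x̄ - μ₀)/(s/√n) = (105.3 - 100)/(8/√16) = 2.65. df = 15, critical t = ±2.131. Reject H₀.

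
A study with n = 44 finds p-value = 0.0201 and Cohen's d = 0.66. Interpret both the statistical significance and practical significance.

Statistically significant (p = 0.0201 < 0.05). Cohen's d = 0.66 indicates a medium effect size. Both statistical and practical significance should be considered.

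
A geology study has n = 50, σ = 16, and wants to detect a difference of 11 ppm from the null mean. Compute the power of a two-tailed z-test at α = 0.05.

SE = σ/√n = 16/√50 = 2.263. Non-centrality λ = d/SE = 11/2.263 = 4.861. Power ≈ Φ(λ - z_{α/2}) = Φ(4.861 - 1.96) = Φ(2.901) = 0.998.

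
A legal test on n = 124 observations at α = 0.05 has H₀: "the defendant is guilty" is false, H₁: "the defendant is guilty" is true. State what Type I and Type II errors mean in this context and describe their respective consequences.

Type I (false positive): concluding that the defendant is guilty when it is not — convicting an innocent person. Type II (false negative): failing to conclude that the defendant is guilty when it is — acquitting a guilty person. Which is costlier depends on domain priorities and is a judgement call rather than a statistical fact.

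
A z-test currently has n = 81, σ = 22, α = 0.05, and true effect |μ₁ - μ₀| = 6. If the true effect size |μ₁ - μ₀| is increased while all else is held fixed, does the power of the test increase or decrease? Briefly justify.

Power increases: a larger true effect increases the non-centrality λ = |μ₁ - μ₀|/(σ/√n).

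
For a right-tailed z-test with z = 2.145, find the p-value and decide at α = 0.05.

p = P(Z > 2.145) = 1 - Φ(2.145) ≈ 0.016. Since p < 0.05, reject H₀ (significant) at α = 0.05.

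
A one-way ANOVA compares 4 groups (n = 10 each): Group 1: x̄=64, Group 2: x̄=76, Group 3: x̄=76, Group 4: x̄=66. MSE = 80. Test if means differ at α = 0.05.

Grand mean = 70.5. SS_between = 1230.0, MS_between = 410.0. F = 5.125, F_crit ≈ 2.866. Reject H₀.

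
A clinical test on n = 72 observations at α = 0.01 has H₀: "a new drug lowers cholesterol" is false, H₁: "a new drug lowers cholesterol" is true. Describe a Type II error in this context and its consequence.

Type II error: failing to reject H₀ when it is false — concluding that a new drug lowers cholesterol is not supported when in fact it is. Consequence: shelving an effective drug — patients miss out on a treatment that would have helped.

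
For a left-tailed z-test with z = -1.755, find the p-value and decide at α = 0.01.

p = P(Z < -1.755) = Φ(-1.755) ≈ 0.0396. Since p ≥ 0.01, fail to reject H₀ (not significant) at α = 0.01.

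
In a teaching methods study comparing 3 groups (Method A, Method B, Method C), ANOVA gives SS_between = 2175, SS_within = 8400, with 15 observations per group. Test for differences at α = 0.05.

df_between = 2, df_within = 42. F = MS_between/MS_within = 1087.5/200.0 = 5.438. F_crit ≈ 3.22. Reject H₀. At least one mean differs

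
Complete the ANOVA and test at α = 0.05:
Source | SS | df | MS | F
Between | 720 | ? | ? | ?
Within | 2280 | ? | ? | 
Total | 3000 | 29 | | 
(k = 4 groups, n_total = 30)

df_between = 3, df_within = 26. MS_between = 240.0, MS_within = 87.69. F = 2.737, F_crit ≈ 2.975. Fail to reject H₀.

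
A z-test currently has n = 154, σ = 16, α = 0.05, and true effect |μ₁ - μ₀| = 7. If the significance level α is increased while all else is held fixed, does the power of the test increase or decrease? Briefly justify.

Power increases: a larger α lowers the critical value, so more of the H₁ sampling distribution falls in the rejection region.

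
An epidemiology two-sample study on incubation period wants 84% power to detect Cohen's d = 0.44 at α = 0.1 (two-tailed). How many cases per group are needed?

z_{α/2} = 1.645, z_β = Φ⁻¹(0.84) = 0.994. For small effect (d = 0.44): n per group = 2(z_{α/2} + z_β)²/d² = 2(1.645 + 0.994)²/0.44² = 71.9 → 72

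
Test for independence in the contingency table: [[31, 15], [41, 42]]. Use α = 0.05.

χ² = 3.886. df = 1, critical = 3.841. Reject H₀. Variables are dependent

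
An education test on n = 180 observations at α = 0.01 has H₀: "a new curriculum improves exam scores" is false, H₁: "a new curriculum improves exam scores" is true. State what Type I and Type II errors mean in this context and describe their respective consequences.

Type I (false positive): concluding that a new curriculum improves exam scores when it is not — adopting a curriculum that gives no real benefit — disruption for nothing. Type II (false negative): failing to conclude that a new curriculum improves exam scores when it is — keeping the old curriculum when the new one would have helped students. Which is costlier depends on domain priorities and is a judgement call rather than a statistical fact.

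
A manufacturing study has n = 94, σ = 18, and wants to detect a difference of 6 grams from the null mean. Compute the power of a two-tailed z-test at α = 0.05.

SE = σ/√n = 18/√94 = 1.857. Non-centrality λ = d/SE = 6/1.857 = 3.232. Power ≈ Φ(λ - z_{α/2}) = Φ(3.232 - 1.96) = Φ(1.272) = 0.898.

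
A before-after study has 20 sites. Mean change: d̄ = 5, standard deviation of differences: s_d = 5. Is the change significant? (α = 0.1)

t = d̄/(s_d/√n) = 5/(5/√20) = 4.472. df = 19, critical t = ±1.729. Reject H₀.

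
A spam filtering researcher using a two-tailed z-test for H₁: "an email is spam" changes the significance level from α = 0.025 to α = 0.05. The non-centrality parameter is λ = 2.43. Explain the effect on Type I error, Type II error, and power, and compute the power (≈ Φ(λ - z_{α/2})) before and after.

Increasing α from 0.025 to 0.05:
• Type I error rate increases (α is the Type I rate by definition).
• Critical value moves from z_{α/2} = 2.241 to 1.96, so power = Φ(λ - z_{α/2}) goes from Φ(2.43 - 2.241) = 0.575 to Φ(2.43 - 1.96) = 0.681.
• Type II error rate β = 1 - power therefore decreases (0.425 → 0.319).
Appropriate when false negatives are costly — here, a spam email lands in the inbox.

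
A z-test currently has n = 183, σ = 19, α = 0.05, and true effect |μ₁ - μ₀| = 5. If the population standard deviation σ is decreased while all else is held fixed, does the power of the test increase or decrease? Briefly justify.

Power increases: a smaller σ shrinks the standard error σ/√n, moving the sampling distribution under H₁ further from the critical value.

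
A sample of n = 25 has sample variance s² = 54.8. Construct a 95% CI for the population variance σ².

df = 24. χ²_{0.025} = 39.364, χ²_{0.975} = 12.401. CI for σ² = ((n-1)s²/χ²_{α/2}, (n-1)s²/χ²_{1-α/2}) = (24·54.8/39.364, 24·54.8/12.401) = (33.41, 106.06)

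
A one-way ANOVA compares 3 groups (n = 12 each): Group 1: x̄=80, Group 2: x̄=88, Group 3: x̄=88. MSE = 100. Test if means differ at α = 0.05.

Grand mean = 85.33. SS_between = 512.0, MS_between = 256.0. F = 2.56, F_crit ≈ 3.285. Fail to reject H₀.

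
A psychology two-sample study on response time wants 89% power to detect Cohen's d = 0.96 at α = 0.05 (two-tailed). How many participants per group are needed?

z_{α/2} = 1.96, z_β = Φ⁻¹(0.89) = 1.227. For large effect (d = 0.96): n per group = 2(z_{α/2} + z_β)²/d² = 2(1.96 + 1.227)²/0.96² = 22.04 → 23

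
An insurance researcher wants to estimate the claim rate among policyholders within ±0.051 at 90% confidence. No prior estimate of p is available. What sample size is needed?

Conservative approach: use p = 0.5 (maximizes p(1-p) = 0.25). n = z²(0.25)/E² = 1.645²×0.25/0.051² = 260.1 → n = 261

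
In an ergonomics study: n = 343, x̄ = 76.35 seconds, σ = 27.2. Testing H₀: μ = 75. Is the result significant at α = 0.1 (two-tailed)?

z = (76.35 - 75)/(27.2/√343) = 0.919. Since |z| ≤ 1.645, not significant at α = 0.1.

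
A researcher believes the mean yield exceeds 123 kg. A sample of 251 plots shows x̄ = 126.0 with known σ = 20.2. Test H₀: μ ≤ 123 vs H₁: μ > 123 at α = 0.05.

z = 2.353. Critical value: 1.645. Reject H₀.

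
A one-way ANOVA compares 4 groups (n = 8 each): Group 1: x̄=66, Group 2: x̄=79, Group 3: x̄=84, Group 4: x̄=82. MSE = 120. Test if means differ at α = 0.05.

Grand mean = 77.75. SS_between = 1574.0, MS_between = 524.67. F = 4.372, F_crit ≈ 2.947. Reject H₀.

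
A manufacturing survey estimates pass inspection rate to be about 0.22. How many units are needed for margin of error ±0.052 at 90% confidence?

n = z²p(1-p)/E² = 1.645²×0.22×0.78/0.052² = 171.7 → n = 172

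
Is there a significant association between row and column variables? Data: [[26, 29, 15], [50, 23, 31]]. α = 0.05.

χ² = 7.478. df = 2, critical = 5.991. Reject H₀. Variables are dependent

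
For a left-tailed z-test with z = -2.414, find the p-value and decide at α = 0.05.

p = P(Z < -2.414) = Φ(-2.414) ≈ 0.0079. Since p < 0.05, reject H₀ (significant) at α = 0.05.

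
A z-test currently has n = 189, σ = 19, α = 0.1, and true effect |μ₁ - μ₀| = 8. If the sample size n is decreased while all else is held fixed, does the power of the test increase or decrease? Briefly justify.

Power decreases: a smaller n inflates the standard error σ/√n, pulling the sampling distribution under H₁ back toward the critical value.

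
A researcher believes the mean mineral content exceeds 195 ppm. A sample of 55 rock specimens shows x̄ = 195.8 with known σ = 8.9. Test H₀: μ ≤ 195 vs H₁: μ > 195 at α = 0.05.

z = 0.667. Critical value: 1.645. Fail to reject H₀.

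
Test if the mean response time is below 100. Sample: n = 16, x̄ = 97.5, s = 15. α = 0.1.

t = (97.5 - 100)/(15/√16) = -0.667, df = 15. Critical t = -1.341. Fail to reject H₀.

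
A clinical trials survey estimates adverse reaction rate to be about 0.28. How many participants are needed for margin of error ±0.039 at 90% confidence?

n = z²p(1-p)/E² = 1.645²×0.28×0.72/0.039² = 358.7 → n = 359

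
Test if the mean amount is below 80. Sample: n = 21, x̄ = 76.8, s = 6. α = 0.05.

t = (76.8 - 80)/(6/√21) = -2.444, df = 20. Critical t = -1.725. Reject H₀.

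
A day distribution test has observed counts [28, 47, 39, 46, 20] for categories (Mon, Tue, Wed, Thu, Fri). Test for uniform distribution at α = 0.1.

Expected = 36 each. χ² = Σ(O-E)²/E = 15.278. df = 4, critical value = 7.779. Reject H₀.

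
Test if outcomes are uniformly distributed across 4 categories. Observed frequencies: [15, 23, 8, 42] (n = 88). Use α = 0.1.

Expected = 22 each. χ² = Σ(O-E)²/E = 29.364. df = 3, critical value = 6.251. Reject H₀.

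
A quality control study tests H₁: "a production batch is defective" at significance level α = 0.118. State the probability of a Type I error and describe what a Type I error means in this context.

P(Type I error) = α = 0.118. A Type I error is rejecting H₀ when H₀ is actually true (false positive) — here, concluding that a production batch is defective when in fact this is not the case. Consequence: scrapping a good batch — wasted material and cost for no reason.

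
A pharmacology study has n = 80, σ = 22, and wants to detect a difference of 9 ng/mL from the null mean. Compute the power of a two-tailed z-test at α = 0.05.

SE = σ/√n = 22/√80 = 2.46. Non-centrality λ = d/SE = 9/2.46 = 3.659. Power ≈ Φ(λ - z_{α/2}) = Φ(3.659 - 1.96) = Φ(1.699) = 0.955.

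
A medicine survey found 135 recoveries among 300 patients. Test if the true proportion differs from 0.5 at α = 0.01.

p̂ = 0.45, p₀ = 0.5. z = (p̂ - p₀)/√(p₀(1-p₀)/n) = -1.732. Critical: ±2.576. Fail to reject H₀.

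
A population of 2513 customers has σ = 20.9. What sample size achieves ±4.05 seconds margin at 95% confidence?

Without FPC: n₀ = (1.96×20.9/4.05)² = 102.304. With FPC: n = n₀N/(n₀+N-1) = 98.3 → n = 99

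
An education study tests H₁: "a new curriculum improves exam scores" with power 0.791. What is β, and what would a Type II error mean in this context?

β = 1 - power = 1 - 0.791 = 0.209. A Type II error is failing to reject H₀ when H₀ is false (false negative) — here, failing to conclude that a new curriculum improves exam scores when in fact it is true. Consequence: keeping the old curriculum when the new one would have helped students.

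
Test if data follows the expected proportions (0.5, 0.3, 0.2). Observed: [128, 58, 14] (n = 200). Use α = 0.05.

Expected: [100.0, 60.0, 40.0]. χ² = 24.807. df = 2, critical = 5.991. Reject H₀.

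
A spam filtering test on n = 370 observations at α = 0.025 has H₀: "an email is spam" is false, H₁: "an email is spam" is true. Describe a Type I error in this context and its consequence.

Type I error: rejecting H₀ when it is true — concluding that an email is spam when in fact it is not. Consequence: a legitimate email is sent to the spam folder and the user misses it.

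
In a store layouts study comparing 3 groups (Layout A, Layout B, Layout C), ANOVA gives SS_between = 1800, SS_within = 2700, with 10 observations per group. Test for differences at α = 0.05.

df_between = 2, df_within = 27. F = MS_between/MS_within = 900.0/100.0 = 9.0. F_crit ≈ 3.354. Reject H₀. At least one mean differs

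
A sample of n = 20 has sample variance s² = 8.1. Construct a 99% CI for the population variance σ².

df = 19. χ²_{0.005} = 38.582, χ²_{0.995} = 6.844. CI for σ² = ((n-1)s²/χ²_{α/2}, (n-1)s²/χ²_{1-α/2}) = (19·8.1/38.582, 19·8.1/6.844) = (3.99, 22.49)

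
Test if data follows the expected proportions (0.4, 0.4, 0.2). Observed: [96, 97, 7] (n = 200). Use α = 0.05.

Expected: [80.0, 80.0, 40.0]. χ² = 34.038. df = 2, critical = 5.991. Reject H₀.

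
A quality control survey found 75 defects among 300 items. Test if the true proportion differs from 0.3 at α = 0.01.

p̂ = 0.25, p₀ = 0.3. z = (p̂ - p₀)/√(p₀(1-p₀)/n) = -1.89. Critical: ±2.576. Fail to reject H₀.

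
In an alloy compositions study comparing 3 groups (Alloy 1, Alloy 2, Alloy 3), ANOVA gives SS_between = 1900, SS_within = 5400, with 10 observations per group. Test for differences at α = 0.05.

df_between = 2, df_within = 27. F = MS_between/MS_within = 950.0/200.0 = 4.75. F_crit ≈ 3.354. Reject H₀. At least one mean differs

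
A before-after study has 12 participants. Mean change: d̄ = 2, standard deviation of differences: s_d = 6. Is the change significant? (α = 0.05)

t = d̄/(s_d/√n) = 2/(6/√12) = 1.155. df = 11, critical t = ±2.201. Fail to reject H₀.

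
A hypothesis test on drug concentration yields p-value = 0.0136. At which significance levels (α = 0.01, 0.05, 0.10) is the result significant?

p = 0.0136. Significant at: α = 0.05, 0.1.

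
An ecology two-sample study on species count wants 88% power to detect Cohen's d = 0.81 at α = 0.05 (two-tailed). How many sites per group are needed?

z_{α/2} = 1.96, z_β = Φ⁻¹(0.88) = 1.175. For large effect (d = 0.81): n per group = 2(z_{α/2} + z_β)²/d² = 2(1.96 + 1.175)²/0.81² = 30.0 → 30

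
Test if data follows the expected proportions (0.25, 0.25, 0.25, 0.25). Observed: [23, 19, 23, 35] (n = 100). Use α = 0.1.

Expected: [25.0, 25.0, 25.0, 25.0]. χ² = 5.76. df = 3, critical = 6.251. Fail to reject H₀.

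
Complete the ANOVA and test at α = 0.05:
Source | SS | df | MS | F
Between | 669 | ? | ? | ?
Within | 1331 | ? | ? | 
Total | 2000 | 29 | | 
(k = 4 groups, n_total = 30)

df_between = 3, df_within = 26. MS_between = 223.0, MS_within = 51.19. F = 4.356, F_crit ≈ 2.975. Reject H₀.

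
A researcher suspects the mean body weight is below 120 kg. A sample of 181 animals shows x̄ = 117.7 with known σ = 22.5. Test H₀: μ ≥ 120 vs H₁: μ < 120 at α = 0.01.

z = -1.375. Critical value: -2.33. Fail to reject H₀.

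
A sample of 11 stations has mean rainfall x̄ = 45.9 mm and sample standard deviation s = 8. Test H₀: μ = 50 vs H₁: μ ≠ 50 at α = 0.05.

t = (x̄ - μ₀)/(s/√n) = (45.9 - 50)/(8/√11) = -1.7. df = 10, critical t = ±2.228. Fail to reject H₀.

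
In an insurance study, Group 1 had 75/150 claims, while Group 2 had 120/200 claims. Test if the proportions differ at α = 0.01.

p̂₁ = 0.5, p̂₂ = 0.6, pooled p̂ = 0.557. z = -1.864. Critical: ±2.576. Fail to reject H₀.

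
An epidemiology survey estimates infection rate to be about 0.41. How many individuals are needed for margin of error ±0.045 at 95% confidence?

n = z²p(1-p)/E² = 1.96²×0.41×0.59/0.045² = 458.9 → n = 459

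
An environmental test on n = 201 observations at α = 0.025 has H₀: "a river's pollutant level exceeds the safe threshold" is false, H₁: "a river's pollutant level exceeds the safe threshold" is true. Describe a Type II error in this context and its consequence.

Type II error: failing to reject H₀ when it is false — concluding that a river's pollutant level exceeds the safe threshold is not supported when in fact it is. Consequence: allowing unsafe pollution to continue.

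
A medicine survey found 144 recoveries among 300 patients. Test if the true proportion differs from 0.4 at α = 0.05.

p̂ = 0.48, p₀ = 0.4. z = (p̂ - p₀)/√(p₀(1-p₀)/n) = 2.828. Critical: ±1.96. Reject H₀.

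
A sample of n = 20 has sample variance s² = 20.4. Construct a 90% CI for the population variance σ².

df = 19. χ²_{0.05} = 30.144, χ²_{0.95} = 10.117. CI for σ² = ((n-1)s²/χ²_{α/2}, (n-1)s²/χ²_{1-α/2}) = (19·20.4/30.144, 19·20.4/10.117) = (12.86, 38.31)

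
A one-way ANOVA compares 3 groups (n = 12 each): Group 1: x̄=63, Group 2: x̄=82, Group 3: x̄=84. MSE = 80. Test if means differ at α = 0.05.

Grand mean = 76.33. SS_between = 3224.0, MS_between = 1612.0. F = 20.15, F_crit ≈ 3.285. Reject H₀.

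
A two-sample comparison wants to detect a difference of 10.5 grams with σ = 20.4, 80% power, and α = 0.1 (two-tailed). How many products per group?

n per group = 2(z_α/2 + z_β)²σ²/d² = 2×(1.645 + 0.84)²×20.4²/10.5² = 46.6 → n = 47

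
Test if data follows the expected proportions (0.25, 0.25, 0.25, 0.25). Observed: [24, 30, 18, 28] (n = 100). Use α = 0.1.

Expected: [25.0, 25.0, 25.0, 25.0]. χ² = 3.36. df = 3, critical = 6.251. Fail to reject H₀.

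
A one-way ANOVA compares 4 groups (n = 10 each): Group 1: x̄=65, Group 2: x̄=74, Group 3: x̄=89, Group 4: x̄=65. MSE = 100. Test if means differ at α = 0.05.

Grand mean = 73.25. SS_between = 3847.5, MS_between = 1282.5. F = 12.825, F_crit ≈ 2.866. Reject H₀.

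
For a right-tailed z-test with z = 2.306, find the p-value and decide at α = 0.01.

p = P(Z > 2.306) = 1 - Φ(2.306) ≈ 0.0106. Since p ≥ 0.01, fail to reject H₀ (not significant) at α = 0.01.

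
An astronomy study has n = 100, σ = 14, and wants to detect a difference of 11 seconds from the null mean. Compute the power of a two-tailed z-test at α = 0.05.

SE = σ/√n = 14/√100 = 1.4. Non-centrality λ = d/SE = 11/1.4 = 7.857. Power ≈ Φ(λ - z_{α/2}) = Φ(7.857 - 1.96) = Φ(5.897) = 1.0.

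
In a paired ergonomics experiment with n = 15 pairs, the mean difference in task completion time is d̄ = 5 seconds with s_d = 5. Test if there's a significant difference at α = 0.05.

t = d̄/(s_d/√n) = 5/(5/√15) = 3.873. df = 14, critical t = ±2.145. Reject H₀.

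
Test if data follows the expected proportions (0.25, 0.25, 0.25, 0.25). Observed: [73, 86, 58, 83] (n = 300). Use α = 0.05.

Expected: [75.0, 75.0, 75.0, 75.0]. χ² = 6.373. df = 3, critical = 7.815. Fail to reject H₀.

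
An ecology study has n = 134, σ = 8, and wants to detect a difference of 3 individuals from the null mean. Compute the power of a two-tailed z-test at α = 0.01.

SE = σ/√n = 8/√134 = 0.691. Non-centrality λ = d/SE = 3/0.691 = 4.341. Power ≈ Φ(λ - z_{α/2}) = Φ(4.341 - 2.576) = Φ(1.765) = 0.961.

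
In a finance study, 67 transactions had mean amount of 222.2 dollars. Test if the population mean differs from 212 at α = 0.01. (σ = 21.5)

z = (x̄ - μ₀)/(σ/√n) = (222.2 - 212)/(21.5/√67) = 3.883. Critical value: ±2.576. Since |3.883| > 2.576, Reject H₀.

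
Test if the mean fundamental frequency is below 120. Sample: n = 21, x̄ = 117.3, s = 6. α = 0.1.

t = (117.3 - 120)/(6/√21) = -2.062, df = 20. Critical t = -1.325. Reject H₀.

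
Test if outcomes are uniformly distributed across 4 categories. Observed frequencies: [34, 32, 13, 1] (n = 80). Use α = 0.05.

Expected = 20 each. χ² = Σ(O-E)²/E = 37.5. df = 3, critical value = 7.815. Reject H₀.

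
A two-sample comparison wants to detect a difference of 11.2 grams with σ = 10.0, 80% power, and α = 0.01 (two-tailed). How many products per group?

n per group = 2(z_α/2 + z_β)²σ²/d² = 2×(2.576 + 0.84)²×10.0²/11.2² = 18.6 → n = 19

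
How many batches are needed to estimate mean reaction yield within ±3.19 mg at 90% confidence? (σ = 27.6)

n = (z*σ/E)² = (1.645×27.6/3.19)² = 202.6 → n = 203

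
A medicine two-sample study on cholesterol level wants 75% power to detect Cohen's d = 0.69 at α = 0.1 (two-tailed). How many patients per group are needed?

z_{α/2} = 1.645, z_β = Φ⁻¹(0.75) = 0.674. For medium effect (d = 0.69): n per group = 2(z_{α/2} + z_β)²/d² = 2(1.645 + 0.674)²/0.69² = 22.6 → 23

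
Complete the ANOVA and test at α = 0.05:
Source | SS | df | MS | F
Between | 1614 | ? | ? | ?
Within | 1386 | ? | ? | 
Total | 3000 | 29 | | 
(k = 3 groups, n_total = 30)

df_between = 2, df_within = 27. MS_between = 807.0, MS_within = 51.33. F = 15.721, F_crit ≈ 3.354. Reject H₀.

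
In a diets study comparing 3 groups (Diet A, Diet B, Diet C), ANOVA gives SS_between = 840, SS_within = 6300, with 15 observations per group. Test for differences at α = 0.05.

df_between = 2, df_within = 42. F = MS_between/MS_within = 420.0/150.0 = 2.8. F_crit ≈ 3.22. Fail to reject H₀.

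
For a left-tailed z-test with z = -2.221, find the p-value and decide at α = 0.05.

p = P(Z < -2.221) = Φ(-2.221) ≈ 0.0132. Since p < 0.05, reject H₀ (significant) at α = 0.05.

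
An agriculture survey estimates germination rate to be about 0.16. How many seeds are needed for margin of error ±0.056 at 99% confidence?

n = z²p(1-p)/E² = 2.576²×0.16×0.84/0.056² = 284.4 → n = 285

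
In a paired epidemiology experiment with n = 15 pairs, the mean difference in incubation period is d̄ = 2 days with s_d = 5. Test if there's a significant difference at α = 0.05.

t = d̄/(s_d/√n) = 2/(5/√15) = 1.549. df = 14, critical t = ±2.145. Fail to reject H₀.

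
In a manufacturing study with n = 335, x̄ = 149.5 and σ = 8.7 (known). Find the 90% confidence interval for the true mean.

CI = x̄ ± z*(σ/√n) = 149.5 ± 1.645(8.7/√335) = 149.5 ± 0.78 = (148.72, 150.28)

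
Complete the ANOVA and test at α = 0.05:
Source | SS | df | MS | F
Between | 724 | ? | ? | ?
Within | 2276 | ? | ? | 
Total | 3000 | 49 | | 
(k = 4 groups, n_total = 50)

df_between = 3, df_within = 46. MS_between = 241.33, MS_within = 49.48. F = 4.878, F_crit ≈ 2.807. Reject H₀.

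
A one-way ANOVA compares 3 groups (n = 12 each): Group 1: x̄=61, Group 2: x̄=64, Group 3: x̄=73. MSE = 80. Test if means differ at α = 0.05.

Grand mean = 66.0. SS_between = 936.0, MS_between = 468.0. F = 5.85, F_crit ≈ 3.285. Reject H₀.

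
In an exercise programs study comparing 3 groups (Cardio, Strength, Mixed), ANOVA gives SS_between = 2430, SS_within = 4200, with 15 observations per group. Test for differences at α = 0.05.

df_between = 2, df_within = 42. F = MS_between/MS_within = 1215.0/100.0 = 12.15. F_crit ≈ 3.22. Reject H₀. At least one mean differs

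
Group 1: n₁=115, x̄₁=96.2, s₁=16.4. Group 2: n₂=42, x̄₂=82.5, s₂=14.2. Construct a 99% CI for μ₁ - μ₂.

Difference = 13.7. SE = √(16.4²/115 + 14.2²/42) = 2.672. CI = (6.82, 20.58)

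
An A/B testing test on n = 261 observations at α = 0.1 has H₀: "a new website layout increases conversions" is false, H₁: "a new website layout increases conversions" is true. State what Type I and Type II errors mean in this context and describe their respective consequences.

Type I (false positive): concluding that a new website layout increases conversions when it is not — rolling out a layout that doesn't actually help — wasted engineering effort. Type II (false negative): failing to conclude that a new website layout increases conversions when it is — discarding a layout that would have improved conversions — lost revenue. Which is costlier depends on domain priorities and is a judgement call rather than a statistical fact.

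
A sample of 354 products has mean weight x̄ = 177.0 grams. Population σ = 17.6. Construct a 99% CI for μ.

CI = x̄ ± z*(σ/√n) = 177.0 ± 2.576(17.6/√354) = 177.0 ± 2.41 = (174.59, 179.41)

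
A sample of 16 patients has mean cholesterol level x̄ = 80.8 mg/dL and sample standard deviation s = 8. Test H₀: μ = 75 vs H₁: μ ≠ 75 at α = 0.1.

t = (x̄ - μ₀)/(s/√n) = (80.8 - 75)/(8/√16) = 2.9. df = 15, critical t = ±1.753. Reject H₀.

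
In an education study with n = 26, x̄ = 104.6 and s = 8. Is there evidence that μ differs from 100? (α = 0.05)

t = (x̄ - μ₀)/(s/√n) = (104.6 - 100)/(8/√26) = 2.932. df = 25, critical t = ±2.06. Reject H₀.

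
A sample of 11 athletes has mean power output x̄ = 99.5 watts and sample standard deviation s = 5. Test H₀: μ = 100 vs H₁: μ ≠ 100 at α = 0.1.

t = (x̄ - μ₀)/(s/√n) = (99.5 - 100)/(5/√11) = -0.332. df = 10, critical t = ±1.812. Fail to reject H₀.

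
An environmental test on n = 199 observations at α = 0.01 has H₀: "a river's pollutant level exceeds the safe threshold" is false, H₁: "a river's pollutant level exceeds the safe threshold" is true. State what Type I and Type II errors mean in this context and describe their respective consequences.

Type I (false positive): concluding that a river's pollutant level exceeds the safe threshold when it is not — shutting down a compliant factory unnecessarily. Type II (false negative): failing to conclude that a river's pollutant level exceeds the safe threshold when it is — allowing unsafe pollution to continue. Which is costlier depends on domain priorities and is a judgement call rather than a statistical fact.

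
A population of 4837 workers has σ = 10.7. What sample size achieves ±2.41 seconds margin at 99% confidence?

Without FPC: n₀ = (2.576×10.7/2.41)² = 130.805. With FPC: n = n₀N/(n₀+N-1) = 127.4 → n = 128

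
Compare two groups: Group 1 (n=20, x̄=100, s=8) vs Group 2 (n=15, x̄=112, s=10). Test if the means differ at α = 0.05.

Pooled sp = 8.9. t = -3.946, df = 33. Critical t = ±2.035. Reject H₀.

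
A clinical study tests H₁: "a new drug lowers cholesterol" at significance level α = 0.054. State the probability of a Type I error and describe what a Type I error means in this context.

P(Type I error) = α = 0.054. A Type I error is rejecting H₀ when H₀ is actually true (false positive) — here, concluding that a new drug lowers cholesterol when in fact this is not the case. Consequence: approving an ineffective drug — patients take a useless medication and may skip effective alternatives.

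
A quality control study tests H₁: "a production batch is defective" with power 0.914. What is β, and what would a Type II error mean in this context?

β = 1 - power = 1 - 0.914 = 0.086. A Type II error is failing to reject H₀ when H₀ is false (false negative) — here, failing to conclude that a production batch is defective when in fact it is true. Consequence: shipping a defective batch — faulty products reach customers.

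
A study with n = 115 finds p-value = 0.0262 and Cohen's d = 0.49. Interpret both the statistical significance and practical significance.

Statistically significant (p = 0.0262 < 0.05). Cohen's d = 0.49 indicates a small effect size. Both statistical and practical significance should be considered.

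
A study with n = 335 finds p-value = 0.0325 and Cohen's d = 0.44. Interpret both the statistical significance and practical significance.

Statistically significant (p = 0.0325 < 0.05). Cohen's d = 0.44 indicates a small effect size. Both statistical and practical significance should be considered.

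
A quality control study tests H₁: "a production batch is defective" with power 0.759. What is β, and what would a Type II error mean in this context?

β = 1 - power = 1 - 0.759 = 0.241. A Type II error is failing to reject H₀ when H₀ is false (false negative) — here, failing to conclude that a production batch is defective when in fact it is true. Consequence: shipping a defective batch — faulty products reach customers.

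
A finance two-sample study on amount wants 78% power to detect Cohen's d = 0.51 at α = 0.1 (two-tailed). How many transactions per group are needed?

z_{α/2} = 1.645, z_β = Φ⁻¹(0.78) = 0.772. For medium effect (d = 0.51): n per group = 2(z_{α/2} + z_β)²/d² = 2(1.645 + 0.772)²/0.51² = 44.9 → 45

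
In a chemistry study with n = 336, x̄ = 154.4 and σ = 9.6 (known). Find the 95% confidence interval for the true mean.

CI = x̄ ± z*(σ/√n) = 154.4 ± 1.96(9.6/√336) = 154.4 ± 1.03 = (153.37, 155.43)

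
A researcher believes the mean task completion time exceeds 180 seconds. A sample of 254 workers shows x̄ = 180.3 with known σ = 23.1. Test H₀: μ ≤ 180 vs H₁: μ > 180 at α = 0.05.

z = 0.207. Critical value: 1.645. Fail to reject H₀.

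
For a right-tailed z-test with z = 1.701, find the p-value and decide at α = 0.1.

p = P(Z > 1.701) = 1 - Φ(1.701) ≈ 0.0445. Since p < 0.1, reject H₀ (significant) at α = 0.1.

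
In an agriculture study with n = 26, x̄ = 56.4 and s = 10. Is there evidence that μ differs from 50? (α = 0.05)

t = (x̄ - μ₀)/(s/√n) = (56.4 - 50)/(10/√26) = 3.263. df = 25, critical t = ±2.06. Reject H₀.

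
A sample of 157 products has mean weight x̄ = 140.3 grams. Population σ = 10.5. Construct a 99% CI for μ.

CI = x̄ ± z*(σ/√n) = 140.3 ± 2.576(10.5/√157) = 140.3 ± 2.16 = (138.14, 142.46)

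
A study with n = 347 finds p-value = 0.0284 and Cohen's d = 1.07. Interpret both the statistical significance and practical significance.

Statistically significant (p = 0.0284 < 0.05). Cohen's d = 1.07 indicates a large effect size. Both statistical and practical significance should be considered.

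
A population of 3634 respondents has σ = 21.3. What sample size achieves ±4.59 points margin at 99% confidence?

Without FPC: n₀ = (2.576×21.3/4.59)² = 142.898. With FPC: n = n₀N/(n₀+N-1) = 137.5 → n = 138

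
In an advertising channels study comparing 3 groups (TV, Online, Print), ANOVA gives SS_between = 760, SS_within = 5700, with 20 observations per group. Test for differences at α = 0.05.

df_between = 2, df_within = 57. F = MS_between/MS_within = 380.0/100.0 = 3.8. F_crit ≈ 3.159. Reject H₀. At least one mean differs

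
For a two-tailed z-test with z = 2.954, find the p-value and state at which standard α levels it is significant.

p = 2·P(Z > |2.954|) = 2·(1 - Φ(2.954)) ≈ 0.0031. Significant at α = 0.1; Significant at α = 0.05; Significant at α = 0.01.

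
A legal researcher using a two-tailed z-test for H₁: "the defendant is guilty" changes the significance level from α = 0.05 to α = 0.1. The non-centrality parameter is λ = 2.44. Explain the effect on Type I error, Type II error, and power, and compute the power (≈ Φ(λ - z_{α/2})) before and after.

Increasing α from 0.05 to 0.1:
• Type I error rate increases (α is the Type I rate by definition).
• Critical value moves from z_{α/2} = 1.96 to 1.645, so power = Φ(λ - z_{α/2}) goes from Φ(2.44 - 1.96) = 0.684 to Φ(2.44 - 1.645) = 0.787.
• Type II error rate β = 1 - power therefore decreases (0.316 → 0.213).
Appropriate when false negatives are costly — here, acquitting a guilty person.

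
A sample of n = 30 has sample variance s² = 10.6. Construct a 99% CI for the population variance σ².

df = 29. χ²_{0.005} = 52.336, χ²_{0.995} = 13.121. CI for σ² = ((n-1)s²/χ²_{α/2}, (n-1)s²/χ²_{1-α/2}) = (29·10.6/52.336, 29·10.6/13.121) = (5.87, 23.43)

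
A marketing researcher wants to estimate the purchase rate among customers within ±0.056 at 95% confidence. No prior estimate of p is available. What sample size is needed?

Conservative approach: use p = 0.5 (maximizes p(1-p) = 0.25). n = z²(0.25)/E² = 1.96²×0.25/0.056² = 306.2 → n = 307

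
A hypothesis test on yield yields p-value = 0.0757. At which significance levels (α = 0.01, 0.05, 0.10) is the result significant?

p = 0.0757. Significant at: α = 0.1.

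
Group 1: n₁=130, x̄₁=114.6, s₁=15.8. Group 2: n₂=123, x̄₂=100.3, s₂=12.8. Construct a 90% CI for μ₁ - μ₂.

Difference = 14.3. SE = √(15.8²/130 + 12.8²/123) = 1.803. CI = (11.33, 17.27)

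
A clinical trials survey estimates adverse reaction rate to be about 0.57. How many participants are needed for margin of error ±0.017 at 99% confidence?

n = z²p(1-p)/E² = 2.576²×0.57×0.43/0.017² = 5627.8 → n = 5628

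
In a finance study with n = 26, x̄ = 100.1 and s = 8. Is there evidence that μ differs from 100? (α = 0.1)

t = (x̄ - μ₀)/(s/√n) = (100.1 - 100)/(8/√26) = 0.064. df = 25, critical t = ±1.708. Fail to reject H₀.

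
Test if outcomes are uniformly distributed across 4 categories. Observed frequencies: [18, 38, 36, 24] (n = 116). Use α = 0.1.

Expected = 29 each. χ² = Σ(O-E)²/E = 9.517. df = 3, critical value = 6.251. Reject H₀.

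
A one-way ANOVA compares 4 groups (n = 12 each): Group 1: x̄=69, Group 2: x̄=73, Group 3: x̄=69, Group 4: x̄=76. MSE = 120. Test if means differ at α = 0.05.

Grand mean = 71.75. SS_between = 417.0, MS_between = 139.0. F = 1.158, F_crit ≈ 2.816. Fail to reject H₀.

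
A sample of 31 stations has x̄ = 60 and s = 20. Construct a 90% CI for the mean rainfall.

CI = x̄ ± t*(s/√n) = 60 ± 1.697(20/√31) = (53.9, 66.1)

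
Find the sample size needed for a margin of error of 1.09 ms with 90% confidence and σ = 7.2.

n = (z*σ/E)² = (1.645×7.2/1.09)² = 118.1 → n = 119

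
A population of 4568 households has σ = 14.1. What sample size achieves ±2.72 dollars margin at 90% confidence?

Without FPC: n₀ = (1.645×14.1/2.72)² = 72.716. With FPC: n = n₀N/(n₀+N-1) = 71.6 → n = 72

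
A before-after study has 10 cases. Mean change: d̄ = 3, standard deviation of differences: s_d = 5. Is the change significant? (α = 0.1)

t = d̄/(s_d/√n) = 3/(5/√10) = 1.897. df = 9, critical t = ±1.833. Reject H₀.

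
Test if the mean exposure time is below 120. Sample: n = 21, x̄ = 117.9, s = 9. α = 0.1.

t = (117.9 - 120)/(9/√21) = -1.069, df = 20. Critical t = -1.325. Fail to reject H₀.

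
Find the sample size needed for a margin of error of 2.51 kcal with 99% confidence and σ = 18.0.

n = (z*σ/E)² = (2.576×18.0/2.51)² = 341.3 → n = 342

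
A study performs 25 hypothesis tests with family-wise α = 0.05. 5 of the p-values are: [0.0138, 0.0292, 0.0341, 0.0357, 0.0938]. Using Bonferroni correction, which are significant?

Bonferroni α = 0.05/25 = 0.002. None of the given p-values are significant.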